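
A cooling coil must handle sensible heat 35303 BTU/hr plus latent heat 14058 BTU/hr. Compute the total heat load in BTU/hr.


Qt = 35303 + 14058 = 49361 BTU/hr

49361 BTU/hr


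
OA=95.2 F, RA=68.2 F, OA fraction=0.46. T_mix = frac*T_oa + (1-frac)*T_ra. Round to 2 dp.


T_mix = 0.46*95.2 + 0.54*68.2 = 80.62 F

80.62 F


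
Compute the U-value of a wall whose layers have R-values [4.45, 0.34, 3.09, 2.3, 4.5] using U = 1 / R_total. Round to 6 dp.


R_total = 4.45 + 0.34 + 3.09 + 2.3 + 4.5 = 14.68
U = 1/14.68 = 0.068120

0.068120


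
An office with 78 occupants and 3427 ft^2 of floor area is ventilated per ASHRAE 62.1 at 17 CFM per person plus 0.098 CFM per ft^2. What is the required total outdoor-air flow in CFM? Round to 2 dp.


Total = 78*17 + 3427*0.098 = 1661.85 CFM

1661.85 CFM


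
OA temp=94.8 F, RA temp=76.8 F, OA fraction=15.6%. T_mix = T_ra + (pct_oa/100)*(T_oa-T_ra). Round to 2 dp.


T_mix = 76.8 + (15.6/100)*(94.8-76.8) = 79.61 F

79.61 F


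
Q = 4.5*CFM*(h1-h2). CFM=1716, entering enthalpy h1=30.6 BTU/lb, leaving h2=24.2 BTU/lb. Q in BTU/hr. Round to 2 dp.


Q = 4.5 * 1716 * (30.6 - 24.2) = 49420.80 BTU/hr

49420.80 BTU/hr


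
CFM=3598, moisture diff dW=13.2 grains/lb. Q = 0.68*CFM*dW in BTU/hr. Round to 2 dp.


Q = 0.68 * 3598 * 13.2 = 32295.65 BTU/hr

32295.65 BTU/hr


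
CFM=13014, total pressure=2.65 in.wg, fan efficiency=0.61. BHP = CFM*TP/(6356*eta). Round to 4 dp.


BHP = 13014 * 2.65 / (6356 * 0.61) = 8.8949 hp

8.8949 hp


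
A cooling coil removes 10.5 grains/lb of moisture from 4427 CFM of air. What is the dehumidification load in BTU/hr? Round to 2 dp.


Q = 0.68 * 4427 * 10.5 = 31608.78 BTU/hr

31608.78 BTU/hr


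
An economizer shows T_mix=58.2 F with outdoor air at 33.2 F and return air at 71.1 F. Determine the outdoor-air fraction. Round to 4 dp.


frac = (58.2 - 71.1) / (33.2 - 71.1) = 0.3404

0.3404


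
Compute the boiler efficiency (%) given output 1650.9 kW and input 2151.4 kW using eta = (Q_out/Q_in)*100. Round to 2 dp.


eta = (1650.9/2151.4)*100 = 76.74 %

76.74 %


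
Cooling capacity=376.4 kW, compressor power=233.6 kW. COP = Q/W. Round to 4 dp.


COP = 376.4 / 233.6 = 1.6113

1.6113


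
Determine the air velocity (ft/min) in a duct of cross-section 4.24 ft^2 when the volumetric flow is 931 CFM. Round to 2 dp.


V = 931 / 4.24 = 219.58 ft/min

219.58 ft/min


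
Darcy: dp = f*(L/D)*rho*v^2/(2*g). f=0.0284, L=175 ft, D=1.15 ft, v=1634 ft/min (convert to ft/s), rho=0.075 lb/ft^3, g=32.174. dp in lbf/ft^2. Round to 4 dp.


v_fps = 1634/60 = 27.2333 ft/s
dp = 0.0284*(175/1.15)*0.075*27.2333^2/(2*32.174) = 3.7358 lbf/ft^2

3.7358 lbf/ft^2


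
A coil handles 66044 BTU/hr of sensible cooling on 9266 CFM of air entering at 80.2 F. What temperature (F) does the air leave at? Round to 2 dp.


dT = 66044/(1.08*9266) = 6.5996
T_leave = 80.2 - 6.5996 = 73.60 F

73.60 F


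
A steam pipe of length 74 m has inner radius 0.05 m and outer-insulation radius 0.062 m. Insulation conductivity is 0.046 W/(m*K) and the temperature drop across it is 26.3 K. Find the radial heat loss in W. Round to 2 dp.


Q = 2*pi*0.046*74*26.3/ln(0.062/0.05) = 2614.94 W

2614.94 W


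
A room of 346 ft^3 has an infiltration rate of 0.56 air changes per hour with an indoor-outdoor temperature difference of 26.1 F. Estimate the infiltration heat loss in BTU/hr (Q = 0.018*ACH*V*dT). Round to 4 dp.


Q = 0.018 * 0.56 * 346 * 26.1 = 91.0284 BTU/hr

91.0284 BTU/hr


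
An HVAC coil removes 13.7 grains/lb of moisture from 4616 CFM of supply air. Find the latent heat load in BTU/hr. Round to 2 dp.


Q = 0.68 * 4616 * 13.7 = 43002.66 BTU/hr

43002.66 BTU/hr


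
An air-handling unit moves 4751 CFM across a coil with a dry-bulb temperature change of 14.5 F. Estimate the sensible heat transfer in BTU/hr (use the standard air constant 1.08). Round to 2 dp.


Q = 1.08 * 4751 * 14.5 = 74400.66 BTU/hr

74400.66 BTU/hr


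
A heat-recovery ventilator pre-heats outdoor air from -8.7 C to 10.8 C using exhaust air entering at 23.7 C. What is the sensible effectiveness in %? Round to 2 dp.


eff = (10.8-(-8.7))/(23.7-(-8.7))*100 = 60.19 %

60.19 %


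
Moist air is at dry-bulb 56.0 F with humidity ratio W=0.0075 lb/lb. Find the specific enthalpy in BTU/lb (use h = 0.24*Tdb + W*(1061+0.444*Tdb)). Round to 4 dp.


h = 0.24*56.0 + 0.0075*(1061+0.444*56.0) = 21.5840 BTU/lb

21.5840 BTU/lb


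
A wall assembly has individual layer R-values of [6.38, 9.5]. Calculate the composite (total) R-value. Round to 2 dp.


R_total = 6.38 + 9.5 = 15.88

15.88


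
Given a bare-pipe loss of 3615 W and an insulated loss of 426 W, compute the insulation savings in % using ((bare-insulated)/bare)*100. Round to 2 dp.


Savings = ((3615-426)/3615)*100 = 88.22 %

88.22 %


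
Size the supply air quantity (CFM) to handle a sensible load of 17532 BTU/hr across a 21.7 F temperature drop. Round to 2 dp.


CFM = 17532 / (1.08 * 21.7) = 748.08

748.08 CFM


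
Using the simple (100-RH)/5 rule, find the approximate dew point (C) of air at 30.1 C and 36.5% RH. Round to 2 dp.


Td = 30.1 - (100-36.5)/5 = 17.40 C

17.40 C


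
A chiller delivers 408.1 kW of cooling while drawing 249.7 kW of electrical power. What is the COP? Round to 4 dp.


COP = 408.1 / 249.7 = 1.6344

1.6344


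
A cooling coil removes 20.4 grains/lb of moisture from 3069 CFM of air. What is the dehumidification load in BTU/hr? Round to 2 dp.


Q = 0.68 * 3069 * 20.4 = 42573.17 BTU/hr

42573.17 BTU/hr


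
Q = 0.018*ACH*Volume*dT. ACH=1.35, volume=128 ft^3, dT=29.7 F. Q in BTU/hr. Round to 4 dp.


Q = 0.018 * 1.35 * 128 * 29.7 = 92.3789 BTU/hr

92.3789 BTU/hr


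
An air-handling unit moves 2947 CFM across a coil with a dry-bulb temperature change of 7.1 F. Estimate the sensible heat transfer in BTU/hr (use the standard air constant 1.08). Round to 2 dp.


Q = 1.08 * 2947 * 7.1 = 22597.60 BTU/hr

22597.60 BTU/hr


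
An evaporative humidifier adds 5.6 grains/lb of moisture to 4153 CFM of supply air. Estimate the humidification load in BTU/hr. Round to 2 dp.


Q = 0.68 * 4153 * 5.6 = 15814.62 BTU/hr

15814.62 BTU/hr


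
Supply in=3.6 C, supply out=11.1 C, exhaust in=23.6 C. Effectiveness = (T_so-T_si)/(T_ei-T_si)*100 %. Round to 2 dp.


eff = (11.1-3.6)/(23.6-3.6)*100 = 37.50 %

37.50 %


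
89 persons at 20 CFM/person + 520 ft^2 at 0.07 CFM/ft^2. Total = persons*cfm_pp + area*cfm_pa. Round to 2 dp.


Total = 89*20 + 520*0.07 = 1816.40 CFM

1816.40 CFM


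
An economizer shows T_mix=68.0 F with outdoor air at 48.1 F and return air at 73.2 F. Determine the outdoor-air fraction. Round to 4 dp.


frac = (68.0 - 73.2) / (48.1 - 73.2) = 0.2072

0.2072


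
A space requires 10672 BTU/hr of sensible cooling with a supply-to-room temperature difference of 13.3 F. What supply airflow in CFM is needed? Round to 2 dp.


CFM = 10672 / (1.08 * 13.3) = 742.97

742.97 CFM


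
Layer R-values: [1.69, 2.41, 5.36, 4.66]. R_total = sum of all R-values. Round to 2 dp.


R_total = 1.69 + 2.41 + 5.36 + 4.66 = 14.12

14.12


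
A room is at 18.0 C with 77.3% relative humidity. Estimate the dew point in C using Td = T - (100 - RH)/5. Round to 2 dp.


Td = 18.0 - (100-77.3)/5 = 13.46 C

13.46 C


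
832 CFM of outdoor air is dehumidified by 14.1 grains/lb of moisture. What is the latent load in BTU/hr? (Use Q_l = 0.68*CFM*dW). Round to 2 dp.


Q = 0.68 * 832 * 14.1 = 7977.22 BTU/hr

7977.22 BTU/hr


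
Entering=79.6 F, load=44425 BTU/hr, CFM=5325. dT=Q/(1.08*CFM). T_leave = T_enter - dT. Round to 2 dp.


dT = 44425/(1.08*5325) = 7.7247
T_leave = 79.6 - 7.7247 = 71.88 F

71.88 F


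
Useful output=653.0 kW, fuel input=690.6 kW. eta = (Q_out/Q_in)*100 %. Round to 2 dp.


eta = (653.0/690.6)*100 = 94.56 %

94.56 %


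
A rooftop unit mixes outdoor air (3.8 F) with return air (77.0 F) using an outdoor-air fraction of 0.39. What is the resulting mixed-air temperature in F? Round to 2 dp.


T_mix = 0.39*3.8 + 0.61*77.0 = 48.45 F

48.45 F


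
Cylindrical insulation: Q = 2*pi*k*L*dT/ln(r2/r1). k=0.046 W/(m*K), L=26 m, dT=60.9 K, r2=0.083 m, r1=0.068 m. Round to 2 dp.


Q = 2*pi*0.046*26*60.9/ln(0.083/0.068) = 2295.88 W

2295.88 W


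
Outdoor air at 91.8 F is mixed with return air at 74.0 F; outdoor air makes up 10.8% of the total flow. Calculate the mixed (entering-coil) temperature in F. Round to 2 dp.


T_mix = 74.0 + (10.8/100)*(91.8-74.0) = 75.92 F

75.92 F


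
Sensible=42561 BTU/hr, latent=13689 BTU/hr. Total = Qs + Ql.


Qt = 42561 + 13689 = 56250 BTU/hr

56250 BTU/hr


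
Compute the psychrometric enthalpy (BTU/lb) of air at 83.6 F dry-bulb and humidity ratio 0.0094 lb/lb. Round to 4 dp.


h = 0.24*83.6 + 0.0094*(1061+0.444*83.6) = 30.3863 BTU/lb

30.3863 BTU/lb


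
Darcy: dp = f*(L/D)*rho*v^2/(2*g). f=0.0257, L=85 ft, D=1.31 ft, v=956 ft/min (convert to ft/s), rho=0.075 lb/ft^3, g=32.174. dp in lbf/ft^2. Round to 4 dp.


v_fps = 956/60 = 15.9333 ft/s
dp = 0.0257*(85/1.31)*0.075*15.9333^2/(2*32.174) = 0.4934 lbf/ft^2

0.4934 lbf/ft^2


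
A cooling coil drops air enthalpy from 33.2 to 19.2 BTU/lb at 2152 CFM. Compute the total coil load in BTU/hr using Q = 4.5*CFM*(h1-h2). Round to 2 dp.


Q = 4.5 * 2152 * (33.2 - 19.2) = 135576.00 BTU/hr

135576.00 BTU/hr


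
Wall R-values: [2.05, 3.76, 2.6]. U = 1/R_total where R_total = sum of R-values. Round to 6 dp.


R_total = 2.05 + 3.76 + 2.6 = 8.41
U = 1/8.41 = 0.118906

0.118906


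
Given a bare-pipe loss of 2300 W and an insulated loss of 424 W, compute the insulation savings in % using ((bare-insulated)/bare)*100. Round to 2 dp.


Savings = ((2300-424)/2300)*100 = 81.57 %

81.57 %


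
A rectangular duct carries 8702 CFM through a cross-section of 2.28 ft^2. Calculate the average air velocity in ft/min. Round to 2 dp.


V = 8702 / 2.28 = 3816.67 ft/min

3816.67 ft/min


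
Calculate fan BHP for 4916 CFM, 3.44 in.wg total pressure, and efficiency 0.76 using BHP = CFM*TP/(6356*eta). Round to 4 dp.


BHP = 4916 * 3.44 / (6356 * 0.76) = 3.5008 hp

3.5008 hp


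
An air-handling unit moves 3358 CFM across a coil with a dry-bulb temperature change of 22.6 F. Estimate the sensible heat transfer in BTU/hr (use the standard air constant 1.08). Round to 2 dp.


Q = 1.08 * 3358 * 22.6 = 81962.06 BTU/hr

81962.06 BTU/hr


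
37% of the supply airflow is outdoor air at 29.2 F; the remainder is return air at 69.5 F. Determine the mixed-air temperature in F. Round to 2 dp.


T_mix = 0.37*29.2 + 0.63*69.5 = 54.59 F

54.59 F


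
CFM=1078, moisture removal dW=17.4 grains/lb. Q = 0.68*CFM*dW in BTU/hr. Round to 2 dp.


Q = 0.68 * 1078 * 17.4 = 12754.90 BTU/hr

12754.90 BTU/hr


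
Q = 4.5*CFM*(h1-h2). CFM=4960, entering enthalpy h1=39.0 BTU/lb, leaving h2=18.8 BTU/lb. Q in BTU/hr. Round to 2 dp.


Q = 4.5 * 4960 * (39.0 - 18.8) = 450864.00 BTU/hr

450864.00 BTU/hr


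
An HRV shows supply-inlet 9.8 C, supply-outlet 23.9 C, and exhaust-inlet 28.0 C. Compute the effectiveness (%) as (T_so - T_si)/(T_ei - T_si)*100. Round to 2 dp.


eff = (23.9-9.8)/(28.0-9.8)*100 = 77.47 %

77.47 %


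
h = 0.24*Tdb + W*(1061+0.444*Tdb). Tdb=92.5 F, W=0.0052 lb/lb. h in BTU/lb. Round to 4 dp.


h = 0.24*92.5 + 0.0052*(1061+0.444*92.5) = 27.9308 BTU/lb

27.9308 BTU/lb


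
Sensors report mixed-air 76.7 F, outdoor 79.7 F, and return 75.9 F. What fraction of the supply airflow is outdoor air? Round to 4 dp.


frac = (76.7 - 75.9) / (79.7 - 75.9) = 0.2105

0.2105


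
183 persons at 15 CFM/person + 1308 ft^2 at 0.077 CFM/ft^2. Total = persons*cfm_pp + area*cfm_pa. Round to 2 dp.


Total = 183*15 + 1308*0.077 = 2845.72 CFM

2845.72 CFM


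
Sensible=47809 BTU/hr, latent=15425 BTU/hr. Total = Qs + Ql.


Qt = 47809 + 15425 = 63234 BTU/hr

63234 BTU/hr


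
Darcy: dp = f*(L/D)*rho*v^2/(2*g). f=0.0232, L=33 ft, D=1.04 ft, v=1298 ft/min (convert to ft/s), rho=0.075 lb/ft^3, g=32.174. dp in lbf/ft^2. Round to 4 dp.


v_fps = 1298/60 = 21.6333 ft/s
dp = 0.0232*(33/1.04)*0.075*21.6333^2/(2*32.174) = 0.4016 lbf/ft^2

0.4016 lbf/ft^2


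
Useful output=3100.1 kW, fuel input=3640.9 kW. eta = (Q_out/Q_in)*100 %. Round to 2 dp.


eta = (3100.1/3640.9)*100 = 85.15 %

85.15 %


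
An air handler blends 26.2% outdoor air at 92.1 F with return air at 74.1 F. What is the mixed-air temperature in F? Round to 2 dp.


T_mix = 74.1 + (26.2/100)*(92.1-74.1) = 78.82 F

78.82 F


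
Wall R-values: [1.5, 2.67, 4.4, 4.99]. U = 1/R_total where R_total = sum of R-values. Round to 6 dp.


R_total = 1.5 + 2.67 + 4.4 + 4.99 = 13.56
U = 1/13.56 = 0.073746

0.073746


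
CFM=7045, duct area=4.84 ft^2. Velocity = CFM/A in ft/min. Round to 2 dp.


V = 7045 / 4.84 = 1455.58 ft/min

1455.58 ft/min


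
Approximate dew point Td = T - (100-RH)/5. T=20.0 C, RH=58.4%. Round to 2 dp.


Td = 20.0 - (100-58.4)/5 = 11.68 C

11.68 C


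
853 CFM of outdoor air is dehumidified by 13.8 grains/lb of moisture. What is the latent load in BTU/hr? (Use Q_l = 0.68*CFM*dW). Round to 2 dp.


Q = 0.68 * 853 * 13.8 = 8004.55 BTU/hr

8004.55 BTU/hr


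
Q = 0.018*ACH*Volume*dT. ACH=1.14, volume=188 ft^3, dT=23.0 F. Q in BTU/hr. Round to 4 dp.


Q = 0.018 * 1.14 * 188 * 23.0 = 88.7285 BTU/hr

88.7285 BTU/hr


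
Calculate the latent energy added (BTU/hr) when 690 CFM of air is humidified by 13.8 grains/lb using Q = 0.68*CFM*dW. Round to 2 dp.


Q = 0.68 * 690 * 13.8 = 6474.96 BTU/hr

6474.96 BTU/hr


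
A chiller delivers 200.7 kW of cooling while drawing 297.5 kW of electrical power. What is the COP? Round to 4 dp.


COP = 200.7 / 297.5 = 0.6746

0.6746


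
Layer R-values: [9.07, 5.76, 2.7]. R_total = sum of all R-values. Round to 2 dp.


R_total = 9.07 + 5.76 + 2.7 = 17.53

17.53


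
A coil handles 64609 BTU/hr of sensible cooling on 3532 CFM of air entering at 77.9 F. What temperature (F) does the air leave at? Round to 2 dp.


dT = 64609/(1.08*3532) = 16.9375
T_leave = 77.9 - 16.9375 = 60.96 F

60.96 F


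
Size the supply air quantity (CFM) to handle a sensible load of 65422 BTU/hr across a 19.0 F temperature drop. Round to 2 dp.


CFM = 65422 / (1.08 * 19.0) = 3188.21

3188.21 CFM


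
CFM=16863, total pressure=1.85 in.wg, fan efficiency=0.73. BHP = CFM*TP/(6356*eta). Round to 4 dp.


BHP = 16863 * 1.85 / (6356 * 0.73) = 6.7236 hp

6.7236 hp


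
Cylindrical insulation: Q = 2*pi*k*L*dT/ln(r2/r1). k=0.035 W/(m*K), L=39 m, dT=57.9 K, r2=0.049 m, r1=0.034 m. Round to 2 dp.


Q = 2*pi*0.035*39*57.9/ln(0.049/0.034) = 1358.79 W

1358.79 W


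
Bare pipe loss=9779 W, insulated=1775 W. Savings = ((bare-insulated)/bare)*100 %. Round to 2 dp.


Savings = ((9779-1775)/9779)*100 = 81.85 %

81.85 %


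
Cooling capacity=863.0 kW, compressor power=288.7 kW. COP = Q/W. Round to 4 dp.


COP = 863.0 / 288.7 = 2.9893

2.9893


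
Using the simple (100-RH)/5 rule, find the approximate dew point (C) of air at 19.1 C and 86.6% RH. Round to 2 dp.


Td = 19.1 - (100-86.6)/5 = 16.42 C

16.42 C


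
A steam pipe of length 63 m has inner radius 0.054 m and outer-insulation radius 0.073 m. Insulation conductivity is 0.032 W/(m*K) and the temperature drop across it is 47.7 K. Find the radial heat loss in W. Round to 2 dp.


Q = 2*pi*0.032*63*47.7/ln(0.073/0.054) = 2004.18 W

2004.18 W


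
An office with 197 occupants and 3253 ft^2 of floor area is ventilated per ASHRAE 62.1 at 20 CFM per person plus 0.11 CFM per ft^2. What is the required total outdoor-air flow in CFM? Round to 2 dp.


Total = 197*20 + 3253*0.11 = 4297.83 CFM

4297.83 CFM


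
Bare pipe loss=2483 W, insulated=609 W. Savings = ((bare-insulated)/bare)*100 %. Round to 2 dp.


Savings = ((2483-609)/2483)*100 = 75.47 %

75.47 %


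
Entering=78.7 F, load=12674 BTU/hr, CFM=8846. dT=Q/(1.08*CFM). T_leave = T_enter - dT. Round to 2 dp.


dT = 12674/(1.08*8846) = 1.3266
T_leave = 78.7 - 1.3266 = 77.37 F

77.37 F


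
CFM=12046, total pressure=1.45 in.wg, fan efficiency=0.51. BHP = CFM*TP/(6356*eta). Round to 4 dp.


BHP = 12046 * 1.45 / (6356 * 0.51) = 5.3884 hp

5.3884 hp


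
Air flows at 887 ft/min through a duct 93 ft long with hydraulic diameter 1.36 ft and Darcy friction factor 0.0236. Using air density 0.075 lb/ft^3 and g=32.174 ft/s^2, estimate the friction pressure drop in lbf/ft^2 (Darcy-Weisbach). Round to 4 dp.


v_fps = 887/60 = 14.7833 ft/s
dp = 0.0236*(93/1.36)*0.075*14.7833^2/(2*32.174) = 0.4111 lbf/ft^2

0.4111 lbf/ft^2


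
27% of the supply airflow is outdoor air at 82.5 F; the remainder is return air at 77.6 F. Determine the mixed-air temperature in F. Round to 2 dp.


T_mix = 0.27*82.5 + 0.73*77.6 = 78.92 F

78.92 F


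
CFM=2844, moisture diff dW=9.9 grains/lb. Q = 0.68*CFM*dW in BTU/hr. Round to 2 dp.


Q = 0.68 * 2844 * 9.9 = 19145.81 BTU/hr

19145.81 BTU/hr


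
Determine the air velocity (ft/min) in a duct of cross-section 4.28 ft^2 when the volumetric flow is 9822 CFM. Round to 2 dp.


V = 9822 / 4.28 = 2294.86 ft/min

2294.86 ft/min


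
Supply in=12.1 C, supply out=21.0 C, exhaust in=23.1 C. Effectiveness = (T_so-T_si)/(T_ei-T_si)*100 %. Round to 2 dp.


eff = (21.0-12.1)/(23.1-12.1)*100 = 80.91 %

80.91 %


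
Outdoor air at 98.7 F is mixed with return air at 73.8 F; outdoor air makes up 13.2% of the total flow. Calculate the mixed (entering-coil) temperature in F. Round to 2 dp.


T_mix = 73.8 + (13.2/100)*(98.7-73.8) = 77.09 F

77.09 F


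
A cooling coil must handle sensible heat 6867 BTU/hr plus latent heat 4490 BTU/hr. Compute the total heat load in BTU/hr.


Qt = 6867 + 4490 = 11357 BTU/hr

11357 BTU/hr


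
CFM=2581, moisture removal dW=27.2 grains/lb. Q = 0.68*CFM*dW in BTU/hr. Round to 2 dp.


Q = 0.68 * 2581 * 27.2 = 47738.18 BTU/hr

47738.18 BTU/hr


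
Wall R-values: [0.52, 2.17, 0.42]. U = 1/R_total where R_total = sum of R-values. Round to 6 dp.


R_total = 0.52 + 2.17 + 0.42 = 3.11
U = 1/3.11 = 0.321543

0.321543


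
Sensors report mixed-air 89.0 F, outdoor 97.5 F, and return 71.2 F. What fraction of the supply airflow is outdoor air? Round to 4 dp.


frac = (89.0 - 71.2) / (97.5 - 71.2) = 0.6768

0.6768


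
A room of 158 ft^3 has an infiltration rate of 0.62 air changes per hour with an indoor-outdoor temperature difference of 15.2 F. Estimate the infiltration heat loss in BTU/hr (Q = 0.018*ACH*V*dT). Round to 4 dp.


Q = 0.018 * 0.62 * 158 * 15.2 = 26.8019 BTU/hr

26.8019 BTU/hr


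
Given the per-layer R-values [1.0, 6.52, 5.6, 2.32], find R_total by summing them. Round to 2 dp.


R_total = 1.0 + 6.52 + 5.6 + 2.32 = 15.44

15.44


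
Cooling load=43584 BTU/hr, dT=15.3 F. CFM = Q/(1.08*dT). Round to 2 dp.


CFM = 43584 / (1.08 * 15.3) = 2637.62

2637.62 CFM


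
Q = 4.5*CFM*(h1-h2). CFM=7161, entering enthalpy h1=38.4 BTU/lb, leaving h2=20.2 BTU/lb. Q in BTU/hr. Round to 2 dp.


Q = 4.5 * 7161 * (38.4 - 20.2) = 586485.90 BTU/hr

586485.90 BTU/hr


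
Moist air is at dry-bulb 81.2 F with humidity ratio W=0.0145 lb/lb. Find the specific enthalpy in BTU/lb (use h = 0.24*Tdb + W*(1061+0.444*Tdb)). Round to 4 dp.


h = 0.24*81.2 + 0.0145*(1061+0.444*81.2) = 35.3953 BTU/lb

35.3953 BTU/lb


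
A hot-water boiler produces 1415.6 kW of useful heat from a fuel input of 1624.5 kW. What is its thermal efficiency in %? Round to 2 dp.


eta = (1415.6/1624.5)*100 = 87.14 %

87.14 %


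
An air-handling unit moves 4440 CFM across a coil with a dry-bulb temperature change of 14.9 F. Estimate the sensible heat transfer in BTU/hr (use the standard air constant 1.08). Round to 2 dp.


Q = 1.08 * 4440 * 14.9 = 71448.48 BTU/hr

71448.48 BTU/hr


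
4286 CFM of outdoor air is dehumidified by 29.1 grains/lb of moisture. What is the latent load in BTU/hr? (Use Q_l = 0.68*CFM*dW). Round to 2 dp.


Q = 0.68 * 4286 * 29.1 = 84811.37 BTU/hr

84811.37 BTU/hr


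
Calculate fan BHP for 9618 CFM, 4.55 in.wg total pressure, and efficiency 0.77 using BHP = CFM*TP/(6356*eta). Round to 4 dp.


BHP = 9618 * 4.55 / (6356 * 0.77) = 8.9417 hp

8.9417 hp


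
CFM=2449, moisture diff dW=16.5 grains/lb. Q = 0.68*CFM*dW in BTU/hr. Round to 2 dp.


Q = 0.68 * 2449 * 16.5 = 27477.78 BTU/hr

27477.78 BTU/hr


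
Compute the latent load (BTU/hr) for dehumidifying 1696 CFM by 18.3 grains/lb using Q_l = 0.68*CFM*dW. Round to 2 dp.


Q = 0.68 * 1696 * 18.3 = 21105.02 BTU/hr

21105.02 BTU/hr


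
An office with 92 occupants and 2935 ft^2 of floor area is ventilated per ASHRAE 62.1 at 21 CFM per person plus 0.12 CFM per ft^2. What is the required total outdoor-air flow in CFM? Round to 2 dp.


Total = 92*21 + 2935*0.12 = 2284.20 CFM

2284.20 CFM


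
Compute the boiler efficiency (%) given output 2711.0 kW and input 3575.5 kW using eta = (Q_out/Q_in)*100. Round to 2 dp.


eta = (2711.0/3575.5)*100 = 75.82 %

75.82 %


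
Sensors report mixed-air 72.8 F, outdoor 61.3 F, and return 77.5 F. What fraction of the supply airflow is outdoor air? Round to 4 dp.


frac = (72.8 - 77.5) / (61.3 - 77.5) = 0.2901

0.2901


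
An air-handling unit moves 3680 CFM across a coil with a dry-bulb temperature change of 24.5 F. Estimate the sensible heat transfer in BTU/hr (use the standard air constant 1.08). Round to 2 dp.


Q = 1.08 * 3680 * 24.5 = 97372.80 BTU/hr

97372.80 BTU/hr


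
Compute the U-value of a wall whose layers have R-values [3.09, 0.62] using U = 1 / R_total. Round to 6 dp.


R_total = 3.09 + 0.62 = 3.71
U = 1/3.71 = 0.269542

0.269542


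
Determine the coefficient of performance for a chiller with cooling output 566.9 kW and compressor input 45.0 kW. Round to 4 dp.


COP = 566.9 / 45.0 = 12.5978

12.5978


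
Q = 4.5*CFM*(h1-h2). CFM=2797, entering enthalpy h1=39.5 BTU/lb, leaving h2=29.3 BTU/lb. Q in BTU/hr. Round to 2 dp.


Q = 4.5 * 2797 * (39.5 - 29.3) = 128382.30 BTU/hr

128382.30 BTU/hr


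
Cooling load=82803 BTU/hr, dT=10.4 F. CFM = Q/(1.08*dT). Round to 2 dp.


CFM = 82803 / (1.08 * 10.4) = 7372.06

7372.06 CFM


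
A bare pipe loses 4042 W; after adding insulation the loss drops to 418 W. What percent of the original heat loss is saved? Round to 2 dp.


Savings = ((4042-418)/4042)*100 = 89.66 %

89.66 %


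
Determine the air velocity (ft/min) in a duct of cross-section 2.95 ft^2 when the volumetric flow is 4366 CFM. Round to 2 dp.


V = 4366 / 2.95 = 1480.00 ft/min

1480.00 ft/min


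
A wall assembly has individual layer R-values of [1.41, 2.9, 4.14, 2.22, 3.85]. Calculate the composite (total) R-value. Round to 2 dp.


R_total = 1.41 + 2.9 + 4.14 + 2.22 + 3.85 = 14.52

14.52


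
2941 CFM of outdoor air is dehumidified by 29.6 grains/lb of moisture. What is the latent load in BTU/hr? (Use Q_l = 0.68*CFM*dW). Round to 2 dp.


Q = 0.68 * 2941 * 29.6 = 59196.45 BTU/hr

59196.45 BTU/hr


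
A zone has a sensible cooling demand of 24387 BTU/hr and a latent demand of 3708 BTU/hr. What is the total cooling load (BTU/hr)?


Qt = 24387 + 3708 = 28095 BTU/hr

28095 BTU/hr


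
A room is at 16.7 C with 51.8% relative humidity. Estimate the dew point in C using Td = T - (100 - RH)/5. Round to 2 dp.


Td = 16.7 - (100-51.8)/5 = 7.06 C

7.06 C


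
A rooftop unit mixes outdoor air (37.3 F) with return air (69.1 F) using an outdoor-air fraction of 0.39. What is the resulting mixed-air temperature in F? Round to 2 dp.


T_mix = 0.39*37.3 + 0.61*69.1 = 56.70 F

56.70 F


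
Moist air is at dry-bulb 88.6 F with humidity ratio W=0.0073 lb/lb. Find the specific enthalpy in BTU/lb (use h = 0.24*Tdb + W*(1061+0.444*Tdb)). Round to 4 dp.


h = 0.24*88.6 + 0.0073*(1061+0.444*88.6) = 29.2965 BTU/lb

29.2965 BTU/lb


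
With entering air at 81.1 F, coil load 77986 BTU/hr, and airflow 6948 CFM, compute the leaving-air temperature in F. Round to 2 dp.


dT = 77986/(1.08*6948) = 10.3928
T_leave = 81.1 - 10.3928 = 70.71 F

70.71 F


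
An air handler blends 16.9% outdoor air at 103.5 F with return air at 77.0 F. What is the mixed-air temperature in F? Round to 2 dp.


T_mix = 77.0 + (16.9/100)*(103.5-77.0) = 81.48 F

81.48 F


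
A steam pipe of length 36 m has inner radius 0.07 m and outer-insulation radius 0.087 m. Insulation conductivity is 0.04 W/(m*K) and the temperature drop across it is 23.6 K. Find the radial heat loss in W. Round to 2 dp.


Q = 2*pi*0.04*36*23.6/ln(0.087/0.07) = 982.13 W

982.13 W


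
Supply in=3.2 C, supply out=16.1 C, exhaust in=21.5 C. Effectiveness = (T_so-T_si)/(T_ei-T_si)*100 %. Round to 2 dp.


eff = (16.1-3.2)/(21.5-3.2)*100 = 70.49 %

70.49 %


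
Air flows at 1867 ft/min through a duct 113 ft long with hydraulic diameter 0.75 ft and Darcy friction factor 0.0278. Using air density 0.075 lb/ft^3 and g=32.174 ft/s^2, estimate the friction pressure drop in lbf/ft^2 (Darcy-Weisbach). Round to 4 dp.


v_fps = 1867/60 = 31.1167 ft/s
dp = 0.0278*(113/0.75)*0.075*31.1167^2/(2*32.174) = 4.7269 lbf/ft^2

4.7269 lbf/ft^2


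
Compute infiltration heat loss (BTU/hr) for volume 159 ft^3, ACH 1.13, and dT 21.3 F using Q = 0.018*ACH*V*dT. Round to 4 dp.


Q = 0.018 * 1.13 * 159 * 21.3 = 68.8855 BTU/hr

68.8855 BTU/hr


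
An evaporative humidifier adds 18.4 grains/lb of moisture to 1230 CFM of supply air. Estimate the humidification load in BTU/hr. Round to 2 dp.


Q = 0.68 * 1230 * 18.4 = 15389.76 BTU/hr

15389.76 BTU/hr


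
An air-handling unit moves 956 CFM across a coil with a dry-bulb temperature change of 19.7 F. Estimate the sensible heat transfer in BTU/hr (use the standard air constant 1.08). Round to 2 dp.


Q = 1.08 * 956 * 19.7 = 20339.86 BTU/hr

20339.86 BTU/hr


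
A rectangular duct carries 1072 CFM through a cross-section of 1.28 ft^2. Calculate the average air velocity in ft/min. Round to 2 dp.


V = 1072 / 1.28 = 837.50 ft/min

837.50 ft/min


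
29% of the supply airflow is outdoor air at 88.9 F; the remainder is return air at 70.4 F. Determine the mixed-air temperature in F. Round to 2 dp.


T_mix = 0.29*88.9 + 0.71*70.4 = 75.77 F

75.77 F


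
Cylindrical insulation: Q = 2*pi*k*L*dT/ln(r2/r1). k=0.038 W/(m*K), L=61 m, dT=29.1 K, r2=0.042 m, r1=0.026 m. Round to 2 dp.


Q = 2*pi*0.038*61*29.1/ln(0.042/0.026) = 883.75 W

883.75 W


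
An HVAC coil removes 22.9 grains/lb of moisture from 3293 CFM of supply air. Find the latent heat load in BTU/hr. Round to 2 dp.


Q = 0.68 * 3293 * 22.9 = 51278.60 BTU/hr

51278.60 BTU/hr


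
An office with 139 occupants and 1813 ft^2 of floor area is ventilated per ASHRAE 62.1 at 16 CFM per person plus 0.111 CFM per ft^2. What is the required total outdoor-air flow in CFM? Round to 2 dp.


Total = 139*16 + 1813*0.111 = 2425.24 CFM

2425.24 CFM


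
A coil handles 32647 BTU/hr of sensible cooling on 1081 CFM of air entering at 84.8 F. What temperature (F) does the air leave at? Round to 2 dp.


dT = 32647/(1.08*1081) = 27.9636
T_leave = 84.8 - 27.9636 = 56.84 F

56.84 F


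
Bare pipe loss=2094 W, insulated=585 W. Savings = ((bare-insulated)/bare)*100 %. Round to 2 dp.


Savings = ((2094-585)/2094)*100 = 72.06 %

72.06 %


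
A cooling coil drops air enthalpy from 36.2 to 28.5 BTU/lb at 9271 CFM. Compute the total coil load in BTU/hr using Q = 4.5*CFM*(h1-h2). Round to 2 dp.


Q = 4.5 * 9271 * (36.2 - 28.5) = 321240.15 BTU/hr

321240.15 BTU/hr


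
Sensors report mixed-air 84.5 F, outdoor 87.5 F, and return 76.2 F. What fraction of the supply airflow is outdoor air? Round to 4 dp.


frac = (84.5 - 76.2) / (87.5 - 76.2) = 0.7345

0.7345


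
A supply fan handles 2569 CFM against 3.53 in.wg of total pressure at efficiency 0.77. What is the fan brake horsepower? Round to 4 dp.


BHP = 2569 * 3.53 / (6356 * 0.77) = 1.8530 hp

1.8530 hp


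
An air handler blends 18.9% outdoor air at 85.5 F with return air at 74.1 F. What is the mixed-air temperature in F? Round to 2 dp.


T_mix = 74.1 + (18.9/100)*(85.5-74.1) = 76.25 F

76.25 F


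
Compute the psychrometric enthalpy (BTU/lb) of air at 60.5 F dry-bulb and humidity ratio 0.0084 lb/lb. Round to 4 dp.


h = 0.24*60.5 + 0.0084*(1061+0.444*60.5) = 23.6580 BTU/lb

23.6580 BTU/lb


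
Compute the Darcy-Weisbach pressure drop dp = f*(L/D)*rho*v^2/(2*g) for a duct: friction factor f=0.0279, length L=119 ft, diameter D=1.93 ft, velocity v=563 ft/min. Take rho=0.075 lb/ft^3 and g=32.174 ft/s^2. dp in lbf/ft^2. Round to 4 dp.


v_fps = 563/60 = 9.3833 ft/s
dp = 0.0279*(119/1.93)*0.075*9.3833^2/(2*32.174) = 0.1765 lbf/ft^2

0.1765 lbf/ft^2


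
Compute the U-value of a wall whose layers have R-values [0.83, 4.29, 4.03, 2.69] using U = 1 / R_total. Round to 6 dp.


R_total = 0.83 + 4.29 + 4.03 + 2.69 = 11.84
U = 1/11.84 = 0.084459

0.084459


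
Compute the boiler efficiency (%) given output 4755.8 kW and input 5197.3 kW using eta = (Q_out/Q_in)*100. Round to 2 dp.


eta = (4755.8/5197.3)*100 = 91.51 %

91.51 %


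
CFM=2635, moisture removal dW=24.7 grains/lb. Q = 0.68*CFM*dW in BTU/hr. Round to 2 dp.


Q = 0.68 * 2635 * 24.7 = 44257.46 BTU/hr

44257.46 BTU/hr


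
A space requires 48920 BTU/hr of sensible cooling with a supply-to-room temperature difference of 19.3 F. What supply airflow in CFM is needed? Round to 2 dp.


CFM = 48920 / (1.08 * 19.3) = 2346.96

2346.96 CFM


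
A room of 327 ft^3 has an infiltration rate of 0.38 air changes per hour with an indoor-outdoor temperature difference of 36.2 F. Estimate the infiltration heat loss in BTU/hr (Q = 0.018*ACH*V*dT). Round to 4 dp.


Q = 0.018 * 0.38 * 327 * 36.2 = 80.9678 BTU/hr

80.9678 BTU/hr


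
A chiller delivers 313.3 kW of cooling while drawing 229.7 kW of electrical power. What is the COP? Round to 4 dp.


COP = 313.3 / 229.7 = 1.3640

1.3640


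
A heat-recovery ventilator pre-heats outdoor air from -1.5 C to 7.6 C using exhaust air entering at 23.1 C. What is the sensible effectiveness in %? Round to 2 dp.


eff = (7.6-(-1.5))/(23.1-(-1.5))*100 = 36.99 %

36.99 %


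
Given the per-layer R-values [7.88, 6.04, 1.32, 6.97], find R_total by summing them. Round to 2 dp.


R_total = 7.88 + 6.04 + 1.32 + 6.97 = 22.21

22.21


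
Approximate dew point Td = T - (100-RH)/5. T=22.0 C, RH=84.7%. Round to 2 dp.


Td = 22.0 - (100-84.7)/5 = 18.94 C

18.94 C


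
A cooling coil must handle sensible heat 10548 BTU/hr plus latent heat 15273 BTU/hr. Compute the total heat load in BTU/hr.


Qt = 10548 + 15273 = 25821 BTU/hr

25821 BTU/hr


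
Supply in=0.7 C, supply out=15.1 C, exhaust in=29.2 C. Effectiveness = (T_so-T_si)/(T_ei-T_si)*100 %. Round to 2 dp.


eff = (15.1-0.7)/(29.2-0.7)*100 = 50.53 %

50.53 %


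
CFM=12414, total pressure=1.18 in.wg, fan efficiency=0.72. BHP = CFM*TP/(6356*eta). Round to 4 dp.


BHP = 12414 * 1.18 / (6356 * 0.72) = 3.2009 hp

3.2009 hp


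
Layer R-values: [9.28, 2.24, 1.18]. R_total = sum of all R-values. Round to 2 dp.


R_total = 9.28 + 2.24 + 1.18 = 12.70

12.70


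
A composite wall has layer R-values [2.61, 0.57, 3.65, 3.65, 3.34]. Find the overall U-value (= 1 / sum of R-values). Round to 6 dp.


R_total = 2.61 + 0.57 + 3.65 + 3.65 + 3.34 = 13.82
U = 1/13.82 = 0.072359

0.072359


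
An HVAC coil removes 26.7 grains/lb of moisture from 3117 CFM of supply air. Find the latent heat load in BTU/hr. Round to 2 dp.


Q = 0.68 * 3117 * 26.7 = 56592.25 BTU/hr

56592.25 BTU/hr


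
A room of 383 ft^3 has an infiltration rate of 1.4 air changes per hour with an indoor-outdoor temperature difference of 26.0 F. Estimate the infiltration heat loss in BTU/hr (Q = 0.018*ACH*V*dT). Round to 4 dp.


Q = 0.018 * 1.4 * 383 * 26.0 = 250.9416 BTU/hr

250.9416 BTU/hr


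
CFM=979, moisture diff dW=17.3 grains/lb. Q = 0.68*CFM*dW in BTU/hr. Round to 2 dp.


Q = 0.68 * 979 * 17.3 = 11516.96 BTU/hr

11516.96 BTU/hr


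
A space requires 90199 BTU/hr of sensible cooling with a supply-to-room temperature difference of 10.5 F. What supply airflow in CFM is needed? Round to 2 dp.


CFM = 90199 / (1.08 * 10.5) = 7954.06

7954.06 CFM


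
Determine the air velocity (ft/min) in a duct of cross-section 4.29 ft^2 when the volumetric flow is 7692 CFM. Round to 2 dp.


V = 7692 / 4.29 = 1793.01 ft/min

1793.01 ft/min


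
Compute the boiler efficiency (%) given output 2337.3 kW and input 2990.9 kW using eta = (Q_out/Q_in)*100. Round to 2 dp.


eta = (2337.3/2990.9)*100 = 78.15 %

78.15 %


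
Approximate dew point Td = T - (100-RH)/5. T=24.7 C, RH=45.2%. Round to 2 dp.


Td = 24.7 - (100-45.2)/5 = 13.74 C

13.74 C


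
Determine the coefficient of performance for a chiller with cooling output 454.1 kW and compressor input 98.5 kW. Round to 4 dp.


COP = 454.1 / 98.5 = 4.6102

4.6102


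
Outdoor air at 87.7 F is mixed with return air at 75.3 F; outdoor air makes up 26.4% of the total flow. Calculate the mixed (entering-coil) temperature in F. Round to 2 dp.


T_mix = 75.3 + (26.4/100)*(87.7-75.3) = 78.57 F

78.57 F


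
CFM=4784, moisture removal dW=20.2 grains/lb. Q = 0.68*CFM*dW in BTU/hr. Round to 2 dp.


Q = 0.68 * 4784 * 20.2 = 65713.02 BTU/hr

65713.02 BTU/hr


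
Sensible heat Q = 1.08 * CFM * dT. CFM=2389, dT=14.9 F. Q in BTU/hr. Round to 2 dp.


Q = 1.08 * 2389 * 14.9 = 38443.79 BTU/hr

38443.79 BTU/hr


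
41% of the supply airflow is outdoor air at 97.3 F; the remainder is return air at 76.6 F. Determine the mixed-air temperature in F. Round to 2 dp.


T_mix = 0.41*97.3 + 0.59*76.6 = 85.09 F

85.09 F


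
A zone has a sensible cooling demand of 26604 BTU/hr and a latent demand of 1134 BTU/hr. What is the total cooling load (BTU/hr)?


Qt = 26604 + 1134 = 27738 BTU/hr

27738 BTU/hr


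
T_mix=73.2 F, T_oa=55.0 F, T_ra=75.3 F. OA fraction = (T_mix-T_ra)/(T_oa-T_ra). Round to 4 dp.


frac = (73.2 - 75.3) / (55.0 - 75.3) = 0.1034

0.1034


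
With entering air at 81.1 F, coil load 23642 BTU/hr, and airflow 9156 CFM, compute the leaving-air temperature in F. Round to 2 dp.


dT = 23642/(1.08*9156) = 2.3909
T_leave = 81.1 - 2.3909 = 78.71 F

78.71 F


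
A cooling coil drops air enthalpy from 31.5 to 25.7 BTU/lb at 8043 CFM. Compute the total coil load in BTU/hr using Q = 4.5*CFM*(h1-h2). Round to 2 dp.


Q = 4.5 * 8043 * (31.5 - 25.7) = 209922.30 BTU/hr

209922.30 BTU/hr


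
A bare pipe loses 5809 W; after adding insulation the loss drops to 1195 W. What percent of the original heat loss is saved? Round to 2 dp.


Savings = ((5809-1195)/5809)*100 = 79.43 %

79.43 %


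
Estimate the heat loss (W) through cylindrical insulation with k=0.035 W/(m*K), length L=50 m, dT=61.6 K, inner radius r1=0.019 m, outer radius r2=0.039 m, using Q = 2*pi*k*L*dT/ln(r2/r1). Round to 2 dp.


Q = 2*pi*0.035*50*61.6/ln(0.039/0.019) = 941.88 W

941.88 W


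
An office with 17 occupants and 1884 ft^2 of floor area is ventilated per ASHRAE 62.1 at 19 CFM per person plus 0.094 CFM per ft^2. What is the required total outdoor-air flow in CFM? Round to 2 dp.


Total = 17*19 + 1884*0.094 = 500.10 CFM

500.10 CFM


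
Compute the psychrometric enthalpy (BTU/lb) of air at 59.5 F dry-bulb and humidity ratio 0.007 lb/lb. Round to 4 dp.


h = 0.24*59.5 + 0.007*(1061+0.444*59.5) = 21.8919 BTU/lb

21.8919 BTU/lb


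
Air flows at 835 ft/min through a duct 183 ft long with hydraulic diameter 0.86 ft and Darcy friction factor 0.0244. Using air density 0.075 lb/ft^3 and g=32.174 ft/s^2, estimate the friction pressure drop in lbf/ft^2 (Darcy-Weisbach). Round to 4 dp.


v_fps = 835/60 = 13.9167 ft/s
dp = 0.0244*(183/0.86)*0.075*13.9167^2/(2*32.174) = 1.1720 lbf/ft^2

1.1720 lbf/ft^2


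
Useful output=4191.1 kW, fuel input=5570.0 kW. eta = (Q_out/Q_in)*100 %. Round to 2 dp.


eta = (4191.1/5570.0)*100 = 75.24 %

75.24 %


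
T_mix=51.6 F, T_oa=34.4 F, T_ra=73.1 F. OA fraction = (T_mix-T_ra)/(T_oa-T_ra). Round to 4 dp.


frac = (51.6 - 73.1) / (34.4 - 73.1) = 0.5556

0.5556


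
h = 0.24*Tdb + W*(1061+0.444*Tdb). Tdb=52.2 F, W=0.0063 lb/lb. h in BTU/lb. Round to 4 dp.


h = 0.24*52.2 + 0.0063*(1061+0.444*52.2) = 19.3583 BTU/lb

19.3583 BTU/lb


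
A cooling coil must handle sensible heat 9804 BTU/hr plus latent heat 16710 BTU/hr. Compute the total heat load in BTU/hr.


Qt = 9804 + 16710 = 26514 BTU/hr

26514 BTU/hr


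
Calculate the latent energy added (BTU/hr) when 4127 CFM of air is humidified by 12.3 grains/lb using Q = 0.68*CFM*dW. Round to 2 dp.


Q = 0.68 * 4127 * 12.3 = 34518.23 BTU/hr

34518.23 BTU/hr


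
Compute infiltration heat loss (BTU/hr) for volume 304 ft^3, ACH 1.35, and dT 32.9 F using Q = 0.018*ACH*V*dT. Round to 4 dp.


Q = 0.018 * 1.35 * 304 * 32.9 = 243.0389 BTU/hr

243.0389 BTU/hr


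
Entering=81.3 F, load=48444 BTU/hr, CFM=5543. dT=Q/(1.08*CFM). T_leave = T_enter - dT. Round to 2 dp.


dT = 48444/(1.08*5543) = 8.0923
T_leave = 81.3 - 8.0923 = 73.21 F

73.21 F


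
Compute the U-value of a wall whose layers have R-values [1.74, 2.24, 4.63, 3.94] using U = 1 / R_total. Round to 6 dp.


R_total = 1.74 + 2.24 + 4.63 + 3.94 = 12.55
U = 1/12.55 = 0.079681

0.079681


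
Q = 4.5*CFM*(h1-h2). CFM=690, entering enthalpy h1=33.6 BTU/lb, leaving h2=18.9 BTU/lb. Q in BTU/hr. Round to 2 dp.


Q = 4.5 * 690 * (33.6 - 18.9) = 45643.50 BTU/hr

45643.50 BTU/hr


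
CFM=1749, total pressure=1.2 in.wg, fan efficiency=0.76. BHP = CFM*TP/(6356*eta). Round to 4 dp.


BHP = 1749 * 1.2 / (6356 * 0.76) = 0.4345 hp

0.4345 hp


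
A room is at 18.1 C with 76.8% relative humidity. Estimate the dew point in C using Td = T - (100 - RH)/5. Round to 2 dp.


Td = 18.1 - (100-76.8)/5 = 13.46 C

13.46 C


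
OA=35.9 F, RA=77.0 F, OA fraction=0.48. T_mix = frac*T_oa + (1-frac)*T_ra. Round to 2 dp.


T_mix = 0.48*35.9 + 0.52*77.0 = 57.27 F

57.27 F


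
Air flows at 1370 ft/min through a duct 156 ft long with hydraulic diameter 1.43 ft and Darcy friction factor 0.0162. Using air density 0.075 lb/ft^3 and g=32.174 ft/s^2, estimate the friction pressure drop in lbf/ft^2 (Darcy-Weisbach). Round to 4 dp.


v_fps = 1370/60 = 22.8333 ft/s
dp = 0.0162*(156/1.43)*0.075*22.8333^2/(2*32.174) = 1.0739 lbf/ft^2

1.0739 lbf/ft^2


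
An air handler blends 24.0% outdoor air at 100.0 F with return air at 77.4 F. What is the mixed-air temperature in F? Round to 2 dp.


T_mix = 77.4 + (24.0/100)*(100.0-77.4) = 82.82 F

82.82 F


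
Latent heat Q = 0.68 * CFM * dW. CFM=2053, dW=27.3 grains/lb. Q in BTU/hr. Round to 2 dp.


Q = 0.68 * 2053 * 27.3 = 38111.89 BTU/hr

38111.89 BTU/hr


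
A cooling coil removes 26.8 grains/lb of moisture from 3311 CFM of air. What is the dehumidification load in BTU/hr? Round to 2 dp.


Q = 0.68 * 3311 * 26.8 = 60339.66 BTU/hr

60339.66 BTU/hr


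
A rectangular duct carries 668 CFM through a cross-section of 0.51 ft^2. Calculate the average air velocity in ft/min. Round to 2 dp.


V = 668 / 0.51 = 1309.80 ft/min

1309.80 ft/min


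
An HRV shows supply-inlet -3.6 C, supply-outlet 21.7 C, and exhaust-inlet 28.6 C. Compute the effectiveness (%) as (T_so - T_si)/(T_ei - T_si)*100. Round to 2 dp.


eff = (21.7-(-3.6))/(28.6-(-3.6))*100 = 78.57 %

78.57 %


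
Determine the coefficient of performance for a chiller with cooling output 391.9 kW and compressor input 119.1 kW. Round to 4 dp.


COP = 391.9 / 119.1 = 3.2905

3.2905


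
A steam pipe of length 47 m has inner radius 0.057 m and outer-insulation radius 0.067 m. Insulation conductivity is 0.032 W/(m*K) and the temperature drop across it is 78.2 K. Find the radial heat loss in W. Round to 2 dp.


Q = 2*pi*0.032*47*78.2/ln(0.067/0.057) = 4571.74 W

4571.74 W
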